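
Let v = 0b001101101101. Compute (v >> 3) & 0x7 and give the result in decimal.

v = 001101101101
Shift right by 3: 001101101
Mask low 3 bits: 101 = 5

5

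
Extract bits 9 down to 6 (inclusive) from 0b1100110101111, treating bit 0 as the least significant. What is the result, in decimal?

v = 1100110101111
Shift right by 6: 1100110
Mask low 4 bits: 0110 = 6

6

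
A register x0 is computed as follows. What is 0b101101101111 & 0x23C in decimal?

a = 101101101111
0x23C = 001000111100
AND → 001000101100 = 556

556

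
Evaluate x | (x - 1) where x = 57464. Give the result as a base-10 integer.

57471

x = 1110000001111000 = 57464
x - 1 = 1110000001110111
OR    = 1110000001111111 = 57471
(x | (x - 1) sets all bits below the lowest set bit.)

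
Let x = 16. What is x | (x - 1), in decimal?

31

x = 10000 = 16
x - 1 = 01111
OR    = 11111 = 31
(x | (x - 1) sets all bits below the lowest set bit.)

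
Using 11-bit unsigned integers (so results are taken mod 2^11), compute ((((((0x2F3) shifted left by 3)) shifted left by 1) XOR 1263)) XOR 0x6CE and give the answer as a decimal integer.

1297

0x2F3 = 01011110011
→ shifted left by 3 (mod 2^11) → 11110011000 = 1944
→ shifted left by 1 (mod 2^11) → 11100110000 = 1840
1263 = 10011101111
→ XOR → 01111011111 = 991
0x6CE = 11011001110
→ XOR → 10100010001 = 1297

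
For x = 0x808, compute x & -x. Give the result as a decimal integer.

8

x = 100000001000 = 2056
-x (two's complement) = …011111111000
AND   = 000000001000 = 8
(x & -x isolates the lowest set bit of x.)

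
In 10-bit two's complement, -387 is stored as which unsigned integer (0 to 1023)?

387 in 10 bits: 0110000011
Invert: 1001111100
Add 1:  1001111101 = 637
(Check: 2^10 - 387 = 1024 - 387 = 637.)

637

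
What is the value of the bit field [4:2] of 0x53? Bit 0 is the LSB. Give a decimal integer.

4

v = 001010011
Shift right by 2: 0010100
Mask low 3 bits: 100 = 4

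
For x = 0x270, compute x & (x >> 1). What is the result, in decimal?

x = 1001110000 = 624
x>>1 = 0100111000
AND  = 0000110000 = 48
(x & (x >> 1) has a 1 wherever x has two consecutive 1 bits.)

48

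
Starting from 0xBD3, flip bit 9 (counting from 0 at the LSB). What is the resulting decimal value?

2515

x = 00101111010011
bit 9 is currently 1; toggle it via x ^ (1 << 9) = x ^ 512
→ 00100111010011 = 2515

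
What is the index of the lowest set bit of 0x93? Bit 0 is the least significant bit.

0x93 = 10010011
Trailing zeros: 0, so the lowest set bit is bit 0 (value 1).

0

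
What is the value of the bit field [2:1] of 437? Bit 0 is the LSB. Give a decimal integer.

2

v = 00110110101
Shift right by 1: 0011011010
Mask low 2 bits: 10 = 2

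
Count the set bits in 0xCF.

0xCF = 11001111
Count the 1s: 1 + 1 + 1 + 1 + 1 + 1 = 6

6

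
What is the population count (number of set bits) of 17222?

6

17222 = 100001101000110
Count the 1s: 1 + 1 + 1 + 1 + 1 + 1 = 6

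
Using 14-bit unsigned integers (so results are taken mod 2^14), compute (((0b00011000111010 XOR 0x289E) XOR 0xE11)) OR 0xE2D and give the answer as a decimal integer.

0b00011000111010 = 00011000111010
0x289E = 10100010011110
→ XOR → 10111010100100 = 11940
0xE11 = 00111000010001
→ XOR → 10000010110101 = 8373
0xE2D = 00111000101101
→ OR → 10111010111101 = 11965

11965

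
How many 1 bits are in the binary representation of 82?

3

82 = 1010010
Count the 1s: 1 + 1 + 1 = 3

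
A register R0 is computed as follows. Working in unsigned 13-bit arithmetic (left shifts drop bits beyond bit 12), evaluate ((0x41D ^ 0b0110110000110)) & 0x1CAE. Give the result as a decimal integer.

0x41D = 0010000011101
0b0110110000110 = 0110110000110
→ ^ → 0100110011011 = 2459
0x1CAE = 1110010101110
→ & → 0100010001010 = 2186

2186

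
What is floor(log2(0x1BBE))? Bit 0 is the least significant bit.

0x1BBE = 1101110111110
The topmost 1 is at position 12 (since 2^12 = 4096 ≤ 7102 < 8192).

12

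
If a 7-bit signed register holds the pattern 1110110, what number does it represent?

pattern = 1110110 (MSB is 1 ⇒ negative)
Invert: 0001001, add 1 → 0001010 = 10, so the value is -10.
(Equivalently: 118 - 2^7 = 118 - 128 = -10.)

-10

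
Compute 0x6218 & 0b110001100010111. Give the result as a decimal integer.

0x6218 = 110001000011000
b = 110001100010111
AND → 110001000010000 = 25104

25104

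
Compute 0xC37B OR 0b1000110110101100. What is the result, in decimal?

0xC37B = 1100001101111011
b = 1000110110101100
 OR → 1100111111111111 = 53247

53247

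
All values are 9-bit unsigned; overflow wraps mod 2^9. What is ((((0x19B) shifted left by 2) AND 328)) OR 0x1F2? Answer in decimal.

506

0x19B = 110011011
→ shifted left by 2 (mod 2^9) → 001101100 = 108
328 = 101001000
→ AND → 001001000 = 72
0x1F2 = 111110010
→ OR → 111111010 = 506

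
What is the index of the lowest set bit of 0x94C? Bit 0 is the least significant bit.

0x94C = 100101001100
Trailing zeros: 2, so the lowest set bit is bit 2 (value 4).

2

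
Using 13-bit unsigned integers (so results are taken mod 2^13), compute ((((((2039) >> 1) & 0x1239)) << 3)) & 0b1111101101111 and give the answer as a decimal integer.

4424

2039 = 0011111110111
→ >> 1 → 0001111111011 = 1019
0x1239 = 1001000111001
→ & → 0001000111001 = 569
→ << 3 (mod 2^13) → 1000111001000 = 4552
0b1111101101111 = 1111101101111
→ & → 1000101001000 = 4424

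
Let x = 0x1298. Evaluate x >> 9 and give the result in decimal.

0x1298 = 1001010011000
shift right by 9 → 0000000001001 = 9
(equivalently, floor(4760 / 512))

9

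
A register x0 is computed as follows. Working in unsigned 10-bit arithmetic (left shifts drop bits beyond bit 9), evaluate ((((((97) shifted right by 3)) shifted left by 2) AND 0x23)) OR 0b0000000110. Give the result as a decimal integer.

97 = 0001100001
→ shifted right by 3 → 0000001100 = 12
→ shifted left by 2 (mod 2^10) → 0000110000 = 48
0x23 = 0000100011
→ AND → 0000100000 = 32
0b0000000110 = 0000000110
→ OR → 0000100110 = 38

38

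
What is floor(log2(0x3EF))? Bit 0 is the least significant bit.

9

0x3EF = 1111101111
The topmost 1 is at position 9 (since 2^9 = 512 ≤ 1007 < 1024).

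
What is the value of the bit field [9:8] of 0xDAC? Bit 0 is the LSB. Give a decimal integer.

v = 110110101100
Shift right by 8: 1101
Mask low 2 bits: 01 = 1

1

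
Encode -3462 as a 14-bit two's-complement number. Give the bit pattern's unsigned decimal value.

12922

3462 in 14 bits: 00110110000110
Invert: 11001001111001
Add 1:  11001001111010 = 12922
(Check: 2^14 - 3462 = 16384 - 3462 = 12922.)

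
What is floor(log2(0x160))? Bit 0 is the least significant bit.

0x160 = 101100000
The topmost 1 is at position 8 (since 2^8 = 256 ≤ 352 < 512).

8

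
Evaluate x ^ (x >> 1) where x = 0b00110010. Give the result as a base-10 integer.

x = 110010 = 50
x>>1 = 011001
XOR  = 101011 = 43
(x ^ (x >> 1) gives the standard binary-reflected Gray code of x.)

43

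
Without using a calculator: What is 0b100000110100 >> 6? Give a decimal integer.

x = 100000110100
shift right by 6 → 000000100000 = 32
(equivalently, floor(2100 / 64))

32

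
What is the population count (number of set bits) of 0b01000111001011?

7

n = 1000111001011
Count the 1s: 1 + 1 + 1 + 1 + 1 + 1 + 1 = 7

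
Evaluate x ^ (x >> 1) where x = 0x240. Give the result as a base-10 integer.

x = 1001000000 = 576
x>>1 = 0100100000
XOR  = 1101100000 = 864
(x ^ (x >> 1) gives the standard binary-reflected Gray code of x.)

864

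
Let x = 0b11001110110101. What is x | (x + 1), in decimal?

13239

x = 11001110110101 = 13237
x + 1 = 11001110110110
OR    = 11001110110111 = 13239
(x | (x + 1) sets the lowest cleared bit.)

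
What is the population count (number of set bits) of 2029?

9

2029 = 11111101101
Count the 1s: 1 + 1 + 1 + 1 + 1 + 1 + 1 + 1 + 1 = 9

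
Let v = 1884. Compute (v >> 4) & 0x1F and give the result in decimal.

21

v = 11101011100
Shift right by 4: 1110101
Mask low 5 bits: 10101 = 21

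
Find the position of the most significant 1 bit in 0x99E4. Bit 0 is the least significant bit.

0x99E4 = 1001100111100100
The topmost 1 is at position 15 (since 2^15 = 32768 ≤ 39396 < 65536).

15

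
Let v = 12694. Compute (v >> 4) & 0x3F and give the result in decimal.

v = 11000110010110
Shift right by 4: 1100011001
Mask low 6 bits: 011001 = 25

25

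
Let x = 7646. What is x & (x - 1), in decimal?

x = 1110111011110 = 7646
x - 1 = 1110111011101
AND   = 1110111011100 = 7644
(x & (x - 1) clears the lowest set bit of x.)

7644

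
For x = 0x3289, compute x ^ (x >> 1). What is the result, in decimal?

11213

x = 11001010001001 = 12937
x>>1 = 01100101000100
XOR  = 10101111001101 = 11213
(x ^ (x >> 1) gives the standard binary-reflected Gray code of x.)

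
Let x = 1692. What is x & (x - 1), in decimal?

x = 11010011100 = 1692
x - 1 = 11010011011
AND   = 11010011000 = 1688
(x & (x - 1) clears the lowest set bit of x.)

1688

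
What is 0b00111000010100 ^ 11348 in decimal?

a = 00111000010100
11348 = 10110001010100
XOR → 10001001000000 = 8768

8768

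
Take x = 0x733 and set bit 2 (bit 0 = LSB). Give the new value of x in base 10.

x = 11100110011
bit 2 is currently 0; set it via x | (1 << 2) = x | 4
→ 11100110111 = 1847

1847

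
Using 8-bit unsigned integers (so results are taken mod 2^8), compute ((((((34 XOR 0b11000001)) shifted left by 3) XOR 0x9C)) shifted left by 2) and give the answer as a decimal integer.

34 = 00100010
0b11000001 = 11000001
→ XOR → 11100011 = 227
→ shifted left by 3 (mod 2^8) → 00011000 = 24
0x9C = 10011100
→ XOR → 10000100 = 132
→ shifted left by 2 (mod 2^8) → 00010000 = 16

16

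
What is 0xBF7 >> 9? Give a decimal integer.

5

0xBF7 = 101111110111
shift right by 9 → 000000000101 = 5
(equivalently, floor(3063 / 512))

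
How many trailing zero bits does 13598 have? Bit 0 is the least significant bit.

1

13598 = 11010100011110
Trailing zeros: 1, so the lowest set bit is bit 1 (value 2).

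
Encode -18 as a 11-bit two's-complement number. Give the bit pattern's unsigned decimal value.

2030

18 in 11 bits: 00000010010
Invert: 11111101101
Add 1:  11111101110 = 2030
(Check: 2^11 - 18 = 2048 - 18 = 2030.)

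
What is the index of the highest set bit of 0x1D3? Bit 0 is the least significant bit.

8

0x1D3 = 111010011
The topmost 1 is at position 8 (since 2^8 = 256 ≤ 467 < 512).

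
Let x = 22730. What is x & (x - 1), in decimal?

22728

x = 101100011001010 = 22730
x - 1 = 101100011001001
AND   = 101100011001000 = 22728
(x & (x - 1) clears the lowest set bit of x.)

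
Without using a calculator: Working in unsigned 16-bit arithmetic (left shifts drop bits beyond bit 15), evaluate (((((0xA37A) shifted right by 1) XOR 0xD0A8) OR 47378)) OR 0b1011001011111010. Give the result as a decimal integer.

48127

0xA37A = 1010001101111010
→ shifted right by 1 → 0101000110111101 = 20925
0xD0A8 = 1101000010101000
→ XOR → 1000000100010101 = 33045
47378 = 1011100100010010
→ OR → 1011100100010111 = 47383
0b1011001011111010 = 1011001011111010
→ OR → 1011101111111111 = 48127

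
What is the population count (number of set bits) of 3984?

3984 = 111110010000
Count the 1s: 1 + 1 + 1 + 1 + 1 + 1 = 6

6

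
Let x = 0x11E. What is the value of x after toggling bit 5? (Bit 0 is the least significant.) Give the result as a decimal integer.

x = 00100011110
bit 5 is currently 0; toggle it via x ^ (1 << 5) = x ^ 32
→ 00100111110 = 318

318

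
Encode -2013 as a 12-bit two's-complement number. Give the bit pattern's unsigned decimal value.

2013 in 12 bits: 011111011101
Invert: 100000100010
Add 1:  100000100011 = 2083
(Check: 2^12 - 2013 = 4096 - 2013 = 2083.)

2083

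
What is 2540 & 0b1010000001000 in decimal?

2540 = 0100111101100
b = 1010000001000
AND → 0000000001000 = 8

8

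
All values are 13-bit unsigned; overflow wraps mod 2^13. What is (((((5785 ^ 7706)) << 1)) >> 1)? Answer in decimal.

5785 = 1011010011001
7706 = 1111000011010
→ ^ → 0100010000011 = 2179
→ << 1 (mod 2^13) → 1000100000110 = 4358
→ >> 1 → 0100010000011 = 2179

2179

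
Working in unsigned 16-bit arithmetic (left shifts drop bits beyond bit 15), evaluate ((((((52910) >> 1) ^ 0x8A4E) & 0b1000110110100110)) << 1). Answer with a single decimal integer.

6656

52910 = 1100111010101110
→ >> 1 → 0110011101010111 = 26455
0x8A4E = 1000101001001110
→ ^ → 1110110100011001 = 60697
0b1000110110100110 = 1000110110100110
→ & → 1000110100000000 = 36096
→ << 1 (mod 2^16) → 0001101000000000 = 6656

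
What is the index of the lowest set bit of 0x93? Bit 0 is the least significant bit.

0

0x93 = 10010011
Trailing zeros: 0, so the lowest set bit is bit 0 (value 1).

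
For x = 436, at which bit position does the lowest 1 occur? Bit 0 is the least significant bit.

436 = 110110100
Trailing zeros: 2, so the lowest set bit is bit 2 (value 4).

2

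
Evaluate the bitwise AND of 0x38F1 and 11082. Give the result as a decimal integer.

10304

0x38F1 = 11100011110001
11082 = 10101101001010
AND → 10100001000000 = 10304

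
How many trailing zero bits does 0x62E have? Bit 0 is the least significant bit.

1

0x62E = 11000101110
Trailing zeros: 1, so the lowest set bit is bit 1 (value 2).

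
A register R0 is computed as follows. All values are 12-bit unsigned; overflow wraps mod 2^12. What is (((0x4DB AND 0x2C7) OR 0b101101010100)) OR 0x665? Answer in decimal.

0x4DB = 010011011011
0x2C7 = 001011000111
→ AND → 000011000011 = 195
0b101101010100 = 101101010100
→ OR → 101111010111 = 3031
0x665 = 011001100101
→ OR → 111111110111 = 4087

4087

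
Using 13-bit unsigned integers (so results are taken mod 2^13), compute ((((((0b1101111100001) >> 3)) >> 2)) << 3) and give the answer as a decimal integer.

0b1101111100001 = 1101111100001
→ >> 3 → 0001101111100 = 892
→ >> 2 → 0000011011111 = 223
→ << 3 (mod 2^13) → 0011011111000 = 1784

1784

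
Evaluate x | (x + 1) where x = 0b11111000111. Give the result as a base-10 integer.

x = 11111000111 = 1991
x + 1 = 11111001000
OR    = 11111001111 = 1999
(x | (x + 1) sets the lowest cleared bit.)

1999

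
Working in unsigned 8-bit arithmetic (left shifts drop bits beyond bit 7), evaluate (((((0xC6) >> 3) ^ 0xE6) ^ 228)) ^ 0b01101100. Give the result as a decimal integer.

118

0xC6 = 11000110
→ >> 3 → 00011000 = 24
0xE6 = 11100110
→ ^ → 11111110 = 254
228 = 11100100
→ ^ → 00011010 = 26
0b01101100 = 01101100
→ ^ → 01110110 = 118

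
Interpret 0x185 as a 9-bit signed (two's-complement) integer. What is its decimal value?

-123

pattern = 110000101 (MSB is 1 ⇒ negative)
Invert: 001111010, add 1 → 001111011 = 123, so the value is -123.
(Equivalently: 389 - 2^9 = 389 - 512 = -123.)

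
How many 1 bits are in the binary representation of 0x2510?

0x2510 = 10010100010000
Count the 1s: 1 + 1 + 1 + 1 = 4

4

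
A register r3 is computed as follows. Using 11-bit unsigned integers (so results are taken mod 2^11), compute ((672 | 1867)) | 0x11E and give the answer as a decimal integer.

2047

672 = 01010100000
1867 = 11101001011
→ | → 11111101011 = 2027
0x11E = 00100011110
→ | → 11111111111 = 2047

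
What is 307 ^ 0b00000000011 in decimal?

307 = 100110011
b = 000000011
XOR → 100110000 = 304

304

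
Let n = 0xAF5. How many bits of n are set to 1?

8

0xAF5 = 101011110101
Count the 1s: 1 + 1 + 1 + 1 + 1 + 1 + 1 + 1 = 8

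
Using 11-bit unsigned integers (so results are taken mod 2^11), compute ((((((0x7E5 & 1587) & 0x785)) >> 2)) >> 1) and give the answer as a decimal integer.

0x7E5 = 11111100101
1587 = 11000110011
→ & → 11000100001 = 1569
0x785 = 11110000101
→ & → 11000000001 = 1537
→ >> 2 → 00110000000 = 384
→ >> 1 → 00011000000 = 192

192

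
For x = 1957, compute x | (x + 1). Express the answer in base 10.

1959

x = 11110100101 = 1957
x + 1 = 11110100110
OR    = 11110100111 = 1959
(x | (x + 1) sets the lowest cleared bit.)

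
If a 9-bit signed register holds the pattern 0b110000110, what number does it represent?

-122

pattern = 110000110 (MSB is 1 ⇒ negative)
Invert: 001111001, add 1 → 001111010 = 122, so the value is -122.
(Equivalently: 390 - 2^9 = 390 - 512 = -122.)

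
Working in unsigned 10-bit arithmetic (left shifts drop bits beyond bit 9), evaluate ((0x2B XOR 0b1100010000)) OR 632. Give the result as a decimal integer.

0x2B = 0000101011
0b1100010000 = 1100010000
→ XOR → 1100111011 = 827
632 = 1001111000
→ OR → 1101111011 = 891

891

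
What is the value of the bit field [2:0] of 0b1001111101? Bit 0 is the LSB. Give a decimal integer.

5

v = 1001111101
Shift right by 0: 1001111101
Mask low 3 bits: 101 = 5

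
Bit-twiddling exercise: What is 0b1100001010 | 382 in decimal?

894

a = 1100001010
382 = 0101111110
 OR → 1101111110 = 894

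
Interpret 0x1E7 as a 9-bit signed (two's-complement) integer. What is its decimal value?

pattern = 111100111 (MSB is 1 ⇒ negative)
Invert: 000011000, add 1 → 000011001 = 25, so the value is -25.
(Equivalently: 487 - 2^9 = 487 - 512 = -25.)

-25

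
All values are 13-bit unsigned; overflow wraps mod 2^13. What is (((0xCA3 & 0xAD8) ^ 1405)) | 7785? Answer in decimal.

8189

0xCA3 = 0110010100011
0xAD8 = 0101011011000
→ & → 0100010000000 = 2176
1405 = 0010101111101
→ ^ → 0110111111101 = 3581
7785 = 1111001101001
→ | → 1111111111101 = 8189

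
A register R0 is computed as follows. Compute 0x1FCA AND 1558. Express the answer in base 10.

1538

0x1FCA = 1111111001010
1558 = 0011000010110
AND → 0011000000010 = 1538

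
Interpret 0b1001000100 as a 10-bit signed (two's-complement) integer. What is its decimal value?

-444

pattern = 1001000100 (MSB is 1 ⇒ negative)
Invert: 0110111011, add 1 → 0110111100 = 444, so the value is -444.
(Equivalently: 580 - 2^10 = 580 - 1024 = -444.)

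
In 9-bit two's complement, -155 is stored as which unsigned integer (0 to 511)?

155 in 9 bits: 010011011
Invert: 101100100
Add 1:  101100101 = 357
(Check: 2^9 - 155 = 512 - 155 = 357.)

357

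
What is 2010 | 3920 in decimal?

2010 = 011111011010
3920 = 111101010000
 OR → 111111011010 = 4058

4058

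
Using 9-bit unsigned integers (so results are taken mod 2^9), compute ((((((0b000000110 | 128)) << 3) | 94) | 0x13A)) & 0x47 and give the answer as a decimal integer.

70

0b000000110 = 000000110
128 = 010000000
→ | → 010000110 = 134
→ << 3 (mod 2^9) → 000110000 = 48
94 = 001011110
→ | → 001111110 = 126
0x13A = 100111010
→ | → 101111110 = 382
0x47 = 001000111
→ & → 001000110 = 70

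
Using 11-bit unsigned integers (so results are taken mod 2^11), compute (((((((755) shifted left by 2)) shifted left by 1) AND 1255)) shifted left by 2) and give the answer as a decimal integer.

755 = 01011110011
→ shifted left by 2 (mod 2^11) → 01111001100 = 972
→ shifted left by 1 (mod 2^11) → 11110011000 = 1944
1255 = 10011100111
→ AND → 10010000000 = 1152
→ shifted left by 2 (mod 2^11) → 01000000000 = 512

512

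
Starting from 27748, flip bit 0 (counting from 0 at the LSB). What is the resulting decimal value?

x = 110110001100100
bit 0 is currently 0; toggle it via x ^ (1 << 0) = x ^ 1
→ 110110001100101 = 27749

27749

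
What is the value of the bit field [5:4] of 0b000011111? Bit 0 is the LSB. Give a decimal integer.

v = 000011111
Shift right by 4: 00001
Mask low 2 bits: 01 = 1

1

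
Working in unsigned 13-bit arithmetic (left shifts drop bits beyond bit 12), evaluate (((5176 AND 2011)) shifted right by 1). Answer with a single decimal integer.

524

5176 = 1010000111000
2011 = 0011111011011
→ AND → 0010000011000 = 1048
→ shifted right by 1 → 0001000001100 = 524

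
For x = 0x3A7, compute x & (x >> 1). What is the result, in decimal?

387

x = 1110100111 = 935
x>>1 = 0111010011
AND  = 0110000011 = 387
(x & (x >> 1) has a 1 wherever x has two consecutive 1 bits.)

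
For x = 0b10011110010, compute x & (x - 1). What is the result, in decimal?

1264

x = 10011110010 = 1266
x - 1 = 10011110001
AND   = 10011110000 = 1264
(x & (x - 1) clears the lowest set bit of x.)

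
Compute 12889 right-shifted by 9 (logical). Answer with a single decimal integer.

12889 = 11001001011001
shift right by 9 → 00000000011001 = 25
(equivalently, floor(12889 / 512))

25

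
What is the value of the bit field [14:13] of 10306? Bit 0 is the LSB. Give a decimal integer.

1

v = 0010100001000010
Shift right by 13: 001
Mask low 2 bits: 01 = 1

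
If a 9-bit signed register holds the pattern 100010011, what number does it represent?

pattern = 100010011 (MSB is 1 ⇒ negative)
Invert: 011101100, add 1 → 011101101 = 237, so the value is -237.
(Equivalently: 275 - 2^9 = 275 - 512 = -237.)

-237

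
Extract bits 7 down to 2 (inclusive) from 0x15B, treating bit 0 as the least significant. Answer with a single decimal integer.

v = 101011011
Shift right by 2: 1010110
Mask low 6 bits: 010110 = 22

22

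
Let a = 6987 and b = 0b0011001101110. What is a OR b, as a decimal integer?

6987 = 1101101001011
b = 0011001101110
 OR → 1111101101111 = 8047

8047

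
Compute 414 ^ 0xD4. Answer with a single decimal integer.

414 = 110011110
0xD4 = 011010100
XOR → 101001010 = 330

330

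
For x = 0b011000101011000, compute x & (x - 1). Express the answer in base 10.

x = 11000101011000 = 12632
x - 1 = 11000101010111
AND   = 11000101010000 = 12624
(x & (x - 1) clears the lowest set bit of x.)

12624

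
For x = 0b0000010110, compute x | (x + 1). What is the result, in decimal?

x = 10110 = 22
x + 1 = 10111
OR    = 10111 = 23
(x | (x + 1) sets the lowest cleared bit.)

23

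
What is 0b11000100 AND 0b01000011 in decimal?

a = 11000100
b = 01000011
AND → 01000000 = 64

64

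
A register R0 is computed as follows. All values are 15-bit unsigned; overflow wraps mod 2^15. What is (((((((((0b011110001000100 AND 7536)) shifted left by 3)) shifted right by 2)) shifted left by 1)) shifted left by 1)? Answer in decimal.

0b011110001000100 = 011110001000100
7536 = 001110101110000
→ AND → 001110001000000 = 7232
→ shifted left by 3 (mod 2^15) → 110001000000000 = 25088
→ shifted right by 2 → 001100010000000 = 6272
→ shifted left by 1 (mod 2^15) → 011000100000000 = 12544
→ shifted left by 1 (mod 2^15) → 110001000000000 = 25088

25088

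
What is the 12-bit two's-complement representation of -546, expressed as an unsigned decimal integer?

3550

546 in 12 bits: 001000100010
Invert: 110111011101
Add 1:  110111011110 = 3550
(Check: 2^12 - 546 = 4096 - 546 = 3550.)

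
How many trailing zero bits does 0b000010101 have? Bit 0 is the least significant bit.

0b000010101 = 10101
Trailing zeros: 0, so the lowest set bit is bit 0 (value 1).

0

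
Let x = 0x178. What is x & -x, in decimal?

x = 101111000 = 376
-x (two's complement) = …010001000
AND   = 000001000 = 8
(x & -x isolates the lowest set bit of x.)

8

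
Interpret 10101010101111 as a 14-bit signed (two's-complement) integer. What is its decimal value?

pattern = 10101010101111 (MSB is 1 ⇒ negative)
Invert: 01010101010000, add 1 → 01010101010001 = 5457, so the value is -5457.
(Equivalently: 10927 - 2^14 = 10927 - 16384 = -5457.)

-5457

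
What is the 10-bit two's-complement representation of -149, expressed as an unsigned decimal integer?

149 in 10 bits: 0010010101
Invert: 1101101010
Add 1:  1101101011 = 875
(Check: 2^10 - 149 = 1024 - 149 = 875.)

875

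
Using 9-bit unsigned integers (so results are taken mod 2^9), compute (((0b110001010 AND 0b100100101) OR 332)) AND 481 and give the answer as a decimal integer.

0b110001010 = 110001010
0b100100101 = 100100101
→ AND → 100000000 = 256
332 = 101001100
→ OR → 101001100 = 332
481 = 111100001
→ AND → 101000000 = 320

320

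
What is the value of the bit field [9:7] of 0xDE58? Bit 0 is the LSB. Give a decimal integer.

v = 1101111001011000
Shift right by 7: 110111100
Mask low 3 bits: 100 = 4

4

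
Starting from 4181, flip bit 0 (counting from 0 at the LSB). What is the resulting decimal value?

4180

x = 1000001010101
bit 0 is currently 1; toggle it via x ^ (1 << 0) = x ^ 1
→ 1000001010100 = 4180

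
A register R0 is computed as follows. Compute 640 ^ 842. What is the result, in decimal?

640 = 1010000000
842 = 1101001010
XOR → 0111001010 = 458

458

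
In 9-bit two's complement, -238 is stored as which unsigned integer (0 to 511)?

274

238 in 9 bits: 011101110
Invert: 100010001
Add 1:  100010010 = 274
(Check: 2^9 - 238 = 512 - 238 = 274.)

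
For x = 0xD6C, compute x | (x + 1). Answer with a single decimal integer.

x = 110101101100 = 3436
x + 1 = 110101101101
OR    = 110101101101 = 3437
(x | (x + 1) sets the lowest cleared bit.)

3437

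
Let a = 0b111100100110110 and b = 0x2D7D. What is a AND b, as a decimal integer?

10548

a = 111100100110110
0x2D7D = 010110101111101
AND → 010100100110100 = 10548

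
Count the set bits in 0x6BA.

7

0x6BA = 11010111010
Count the 1s: 1 + 1 + 1 + 1 + 1 + 1 + 1 = 7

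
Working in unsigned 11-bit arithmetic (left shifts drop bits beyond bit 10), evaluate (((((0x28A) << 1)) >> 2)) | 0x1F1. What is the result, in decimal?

501

0x28A = 01010001010
→ << 1 (mod 2^11) → 10100010100 = 1300
→ >> 2 → 00101000101 = 325
0x1F1 = 00111110001
→ | → 00111110101 = 501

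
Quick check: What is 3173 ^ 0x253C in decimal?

3173 = 00110001100101
0x253C = 10010100111100
XOR → 10100101011001 = 10585

10585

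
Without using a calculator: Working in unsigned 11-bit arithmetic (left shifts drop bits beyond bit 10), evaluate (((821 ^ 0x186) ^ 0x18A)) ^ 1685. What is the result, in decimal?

1452

821 = 01100110101
0x186 = 00110000110
→ ^ → 01010110011 = 691
0x18A = 00110001010
→ ^ → 01100111001 = 825
1685 = 11010010101
→ ^ → 10110101100 = 1452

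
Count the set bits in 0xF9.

6

0xF9 = 11111001
Count the 1s: 1 + 1 + 1 + 1 + 1 + 1 = 6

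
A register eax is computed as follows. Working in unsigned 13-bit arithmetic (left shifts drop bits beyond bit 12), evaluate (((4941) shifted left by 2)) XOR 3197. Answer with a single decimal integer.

4941 = 1001101001101
→ shifted left by 2 (mod 2^13) → 0110100110100 = 3380
3197 = 0110001111101
→ XOR → 0000101001001 = 329

329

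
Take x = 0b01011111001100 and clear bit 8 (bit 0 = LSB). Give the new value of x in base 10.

5836

x = 01011111001100
bit 8 is currently 1; clear it via x & ~(1 << 8) = x & ~256
→ 01011011001100 = 5836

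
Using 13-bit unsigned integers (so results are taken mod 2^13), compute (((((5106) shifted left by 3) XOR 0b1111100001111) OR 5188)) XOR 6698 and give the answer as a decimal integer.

5106 = 1001111110010
→ shifted left by 3 (mod 2^13) → 1111110010000 = 8080
0b1111100001111 = 1111100001111
→ XOR → 0000010011111 = 159
5188 = 1010001000100
→ OR → 1010011011111 = 5343
6698 = 1101000101010
→ XOR → 0111011110101 = 3829

3829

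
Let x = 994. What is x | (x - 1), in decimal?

x = 1111100010 = 994
x - 1 = 1111100001
OR    = 1111100011 = 995
(x | (x - 1) sets all bits below the lowest set bit.)

995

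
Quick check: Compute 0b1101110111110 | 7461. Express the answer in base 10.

a = 1101110111110
7461 = 1110100100101
 OR → 1111110111111 = 8127

8127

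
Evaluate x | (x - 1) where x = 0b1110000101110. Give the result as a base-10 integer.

x = 1110000101110 = 7214
x - 1 = 1110000101101
OR    = 1110000101111 = 7215
(x | (x - 1) sets all bits below the lowest set bit.)

7215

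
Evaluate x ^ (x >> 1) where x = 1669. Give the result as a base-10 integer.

1479

x = 11010000101 = 1669
x>>1 = 01101000010
XOR  = 10111000111 = 1479
(x ^ (x >> 1) gives the standard binary-reflected Gray code of x.)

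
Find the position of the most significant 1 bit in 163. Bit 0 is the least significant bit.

163 = 10100011
The topmost 1 is at position 7 (since 2^7 = 128 ≤ 163 < 256).

7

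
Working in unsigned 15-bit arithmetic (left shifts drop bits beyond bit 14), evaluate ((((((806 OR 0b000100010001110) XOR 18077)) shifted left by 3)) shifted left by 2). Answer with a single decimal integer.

806 = 000001100100110
0b000100010001110 = 000100010001110
→ OR → 000101110101110 = 2990
18077 = 100011010011101
→ XOR → 100110100110011 = 19763
→ shifted left by 3 (mod 2^15) → 110100110011000 = 27032
→ shifted left by 2 (mod 2^15) → 010011001100000 = 9824

9824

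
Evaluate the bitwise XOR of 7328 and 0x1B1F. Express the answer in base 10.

7328 = 1110010100000
0x1B1F = 1101100011111
XOR → 0011110111111 = 1983

1983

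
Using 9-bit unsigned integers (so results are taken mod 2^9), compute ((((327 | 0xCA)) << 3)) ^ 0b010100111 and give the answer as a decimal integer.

327 = 101000111
0xCA = 011001010
→ | → 111001111 = 463
→ << 3 (mod 2^9) → 001111000 = 120
0b010100111 = 010100111
→ ^ → 011011111 = 223

223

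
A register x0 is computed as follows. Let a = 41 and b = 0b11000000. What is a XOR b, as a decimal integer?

233

41 = 00101001
b = 11000000
XOR → 11101001 = 233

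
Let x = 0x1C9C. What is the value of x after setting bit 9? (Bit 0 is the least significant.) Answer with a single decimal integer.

x = 01110010011100
bit 9 is currently 0; set it via x | (1 << 9) = x | 512
→ 01111010011100 = 7836

7836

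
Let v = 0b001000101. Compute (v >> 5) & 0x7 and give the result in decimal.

2

v = 001000101
Shift right by 5: 0010
Mask low 3 bits: 010 = 2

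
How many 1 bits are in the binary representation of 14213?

14213 = 11011110000101
Count the 1s: 1 + 1 + 1 + 1 + 1 + 1 + 1 + 1 = 8

8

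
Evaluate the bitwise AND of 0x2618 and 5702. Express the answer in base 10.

1536

0x2618 = 10011000011000
5702 = 01011001000110
AND → 00011000000000 = 1536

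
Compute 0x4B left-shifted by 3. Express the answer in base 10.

0x4B = 0001001011
shift left by 3 → 1001011000 = 600
(equivalently, 75 × 2^3 = 75 × 8)

600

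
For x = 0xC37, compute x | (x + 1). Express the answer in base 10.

3135

x = 110000110111 = 3127
x + 1 = 110000111000
OR    = 110000111111 = 3135
(x | (x + 1) sets the lowest cleared bit.)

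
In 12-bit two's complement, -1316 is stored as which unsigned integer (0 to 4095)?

2780

1316 in 12 bits: 010100100100
Invert: 101011011011
Add 1:  101011011100 = 2780
(Check: 2^12 - 1316 = 4096 - 1316 = 2780.)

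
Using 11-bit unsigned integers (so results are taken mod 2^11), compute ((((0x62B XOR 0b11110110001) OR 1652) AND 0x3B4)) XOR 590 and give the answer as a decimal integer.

506

0x62B = 11000101011
0b11110110001 = 11110110001
→ XOR → 00110011010 = 410
1652 = 11001110100
→ OR → 11111111110 = 2046
0x3B4 = 01110110100
→ AND → 01110110100 = 948
590 = 01001001110
→ XOR → 00111111010 = 506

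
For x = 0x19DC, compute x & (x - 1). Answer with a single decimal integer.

6616

x = 1100111011100 = 6620
x - 1 = 1100111011011
AND   = 1100111011000 = 6616
(x & (x - 1) clears the lowest set bit of x.)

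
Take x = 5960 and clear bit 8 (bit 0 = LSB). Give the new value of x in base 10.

5704

x = 1011101001000
bit 8 is currently 1; clear it via x & ~(1 << 8) = x & ~256
→ 1011001001000 = 5704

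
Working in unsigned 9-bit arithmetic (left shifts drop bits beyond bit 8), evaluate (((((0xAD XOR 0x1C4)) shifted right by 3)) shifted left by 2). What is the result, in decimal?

180

0xAD = 010101101
0x1C4 = 111000100
→ XOR → 101101001 = 361
→ shifted right by 3 → 000101101 = 45
→ shifted left by 2 (mod 2^9) → 010110100 = 180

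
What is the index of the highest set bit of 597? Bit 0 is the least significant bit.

597 = 1001010101
The topmost 1 is at position 9 (since 2^9 = 512 ≤ 597 < 1024).

9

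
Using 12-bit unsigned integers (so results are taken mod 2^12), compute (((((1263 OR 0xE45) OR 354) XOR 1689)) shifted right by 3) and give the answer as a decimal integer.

302

1263 = 010011101111
0xE45 = 111001000101
→ OR → 111011101111 = 3823
354 = 000101100010
→ OR → 111111101111 = 4079
1689 = 011010011001
→ XOR → 100101110110 = 2422
→ shifted right by 3 → 000100101110 = 302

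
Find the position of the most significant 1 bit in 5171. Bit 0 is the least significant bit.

12

5171 = 1010000110011
The topmost 1 is at position 12 (since 2^12 = 4096 ≤ 5171 < 8192).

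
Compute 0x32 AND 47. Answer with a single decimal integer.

34

0x32 = 110010
47 = 101111
AND → 100010 = 34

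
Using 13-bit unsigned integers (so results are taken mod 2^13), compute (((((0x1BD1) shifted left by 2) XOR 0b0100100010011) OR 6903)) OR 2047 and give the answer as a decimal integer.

0x1BD1 = 1101111010001
→ shifted left by 2 (mod 2^13) → 0111101000100 = 3908
0b0100100010011 = 0100100010011
→ XOR → 0011001010111 = 1623
6903 = 1101011110111
→ OR → 1111011110111 = 7927
2047 = 0011111111111
→ OR → 1111111111111 = 8191

8191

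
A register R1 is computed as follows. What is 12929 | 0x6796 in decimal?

30615

12929 = 011001010000001
0x6796 = 110011110010110
 OR → 111011110010111 = 30615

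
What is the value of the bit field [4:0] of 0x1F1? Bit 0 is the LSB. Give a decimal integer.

v = 000000111110001
Shift right by 0: 000000111110001
Mask low 5 bits: 10001 = 17

17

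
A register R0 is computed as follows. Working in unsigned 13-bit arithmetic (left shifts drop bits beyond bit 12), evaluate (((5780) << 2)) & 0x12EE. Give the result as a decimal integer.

5780 = 1011010010100
→ << 2 (mod 2^13) → 1101001010000 = 6736
0x12EE = 1001011101110
→ & → 1001001000000 = 4672

4672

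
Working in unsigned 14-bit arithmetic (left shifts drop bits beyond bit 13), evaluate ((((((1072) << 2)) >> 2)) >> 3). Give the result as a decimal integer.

1072 = 00010000110000
→ << 2 (mod 2^14) → 01000011000000 = 4288
→ >> 2 → 00010000110000 = 1072
→ >> 3 → 00000010000110 = 134

134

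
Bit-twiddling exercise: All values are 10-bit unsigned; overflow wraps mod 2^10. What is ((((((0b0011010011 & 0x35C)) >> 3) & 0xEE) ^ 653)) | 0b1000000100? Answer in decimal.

0b0011010011 = 0011010011
0x35C = 1101011100
→ & → 0001010000 = 80
→ >> 3 → 0000001010 = 10
0xEE = 0011101110
→ & → 0000001010 = 10
653 = 1010001101
→ ^ → 1010000111 = 647
0b1000000100 = 1000000100
→ | → 1010000111 = 647

647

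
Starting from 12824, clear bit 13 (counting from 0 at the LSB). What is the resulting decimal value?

x = 011001000011000
bit 13 is currently 1; clear it via x & ~(1 << 13) = x & ~8192
→ 001001000011000 = 4632

4632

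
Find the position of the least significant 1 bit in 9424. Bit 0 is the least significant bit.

9424 = 10010011010000
Trailing zeros: 4, so the lowest set bit is bit 4 (value 16).

4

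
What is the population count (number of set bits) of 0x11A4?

5

0x11A4 = 1000110100100
Count the 1s: 1 + 1 + 1 + 1 + 1 = 5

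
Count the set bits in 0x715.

6

0x715 = 11100010101
Count the 1s: 1 + 1 + 1 + 1 + 1 + 1 = 6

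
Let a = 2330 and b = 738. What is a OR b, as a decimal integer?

3066

2330 = 100100011010
738 = 001011100010
 OR → 101111111010 = 3066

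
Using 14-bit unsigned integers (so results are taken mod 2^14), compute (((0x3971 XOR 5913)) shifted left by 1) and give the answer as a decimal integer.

0x3971 = 11100101110001
5913 = 01011100011001
→ XOR → 10111001101000 = 11880
→ shifted left by 1 (mod 2^14) → 01110011010000 = 7376

7376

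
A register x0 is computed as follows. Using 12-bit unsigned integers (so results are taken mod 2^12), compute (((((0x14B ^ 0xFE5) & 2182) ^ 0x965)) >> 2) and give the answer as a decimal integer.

0x14B = 000101001011
0xFE5 = 111111100101
→ ^ → 111010101110 = 3758
2182 = 100010000110
→ & → 100010000110 = 2182
0x965 = 100101100101
→ ^ → 000111100011 = 483
→ >> 2 → 000001111000 = 120

120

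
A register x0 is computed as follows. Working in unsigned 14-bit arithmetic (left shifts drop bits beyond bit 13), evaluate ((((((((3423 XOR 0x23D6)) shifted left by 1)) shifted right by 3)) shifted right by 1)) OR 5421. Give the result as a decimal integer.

5629

3423 = 00110101011111
0x23D6 = 10001111010110
→ XOR → 10111010001001 = 11913
→ shifted left by 1 (mod 2^14) → 01110100010010 = 7442
→ shifted right by 3 → 00001110100010 = 930
→ shifted right by 1 → 00000111010001 = 465
5421 = 01010100101101
→ OR → 01010111111101 = 5629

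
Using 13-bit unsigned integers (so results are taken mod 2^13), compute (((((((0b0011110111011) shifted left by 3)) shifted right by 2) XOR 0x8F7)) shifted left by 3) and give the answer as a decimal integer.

0b0011110111011 = 0011110111011
→ shifted left by 3 (mod 2^13) → 1110111011000 = 7640
→ shifted right by 2 → 0011101110110 = 1910
0x8F7 = 0100011110111
→ XOR → 0111110000001 = 3969
→ shifted left by 3 (mod 2^13) → 1110000001000 = 7176

7176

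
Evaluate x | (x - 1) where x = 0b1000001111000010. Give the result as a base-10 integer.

33731

x = 1000001111000010 = 33730
x - 1 = 1000001111000001
OR    = 1000001111000011 = 33731
(x | (x - 1) sets all bits below the lowest set bit.)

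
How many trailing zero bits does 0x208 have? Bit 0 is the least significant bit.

3

0x208 = 1000001000
Trailing zeros: 3, so the lowest set bit is bit 3 (value 8).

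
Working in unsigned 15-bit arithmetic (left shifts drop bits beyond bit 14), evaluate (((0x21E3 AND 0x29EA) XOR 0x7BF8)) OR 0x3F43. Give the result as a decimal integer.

32603

0x21E3 = 010000111100011
0x29EA = 010100111101010
→ AND → 010000111100010 = 8674
0x7BF8 = 111101111111000
→ XOR → 101101000011010 = 23066
0x3F43 = 011111101000011
→ OR → 111111101011011 = 32603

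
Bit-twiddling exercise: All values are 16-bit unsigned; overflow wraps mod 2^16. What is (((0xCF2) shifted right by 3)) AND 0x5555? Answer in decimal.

276

0xCF2 = 0000110011110010
→ shifted right by 3 → 0000000110011110 = 414
0x5555 = 0101010101010101
→ AND → 0000000100010100 = 276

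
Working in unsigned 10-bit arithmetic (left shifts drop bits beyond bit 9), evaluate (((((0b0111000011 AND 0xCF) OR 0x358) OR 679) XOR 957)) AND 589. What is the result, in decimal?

64

0b0111000011 = 0111000011
0xCF = 0011001111
→ AND → 0011000011 = 195
0x358 = 1101011000
→ OR → 1111011011 = 987
679 = 1010100111
→ OR → 1111111111 = 1023
957 = 1110111101
→ XOR → 0001000010 = 66
589 = 1001001101
→ AND → 0001000000 = 64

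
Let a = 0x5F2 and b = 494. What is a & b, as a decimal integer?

0x5F2 = 10111110010
494 = 00111101110
AND → 00111100010 = 482

482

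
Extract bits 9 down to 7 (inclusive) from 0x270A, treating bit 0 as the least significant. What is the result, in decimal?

v = 10011100001010
Shift right by 7: 1001110
Mask low 3 bits: 110 = 6

6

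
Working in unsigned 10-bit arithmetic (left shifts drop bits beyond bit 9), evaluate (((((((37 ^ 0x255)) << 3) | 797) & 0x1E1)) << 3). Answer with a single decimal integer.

8

37 = 0000100101
0x255 = 1001010101
→ ^ → 1001110000 = 624
→ << 3 (mod 2^10) → 1110000000 = 896
797 = 1100011101
→ | → 1110011101 = 925
0x1E1 = 0111100001
→ & → 0110000001 = 385
→ << 3 (mod 2^10) → 0000001000 = 8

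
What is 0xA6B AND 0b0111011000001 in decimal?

2625

0xA6B = 101001101011
b = 111011000001
AND → 101001000001 = 2625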